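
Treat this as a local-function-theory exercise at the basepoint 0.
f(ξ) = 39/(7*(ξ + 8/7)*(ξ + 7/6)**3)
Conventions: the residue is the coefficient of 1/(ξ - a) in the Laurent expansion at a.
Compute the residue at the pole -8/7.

The residue is 412776.

At the order-1 pole -8/7 set g(ξ) = (ξ - (-8/7))*f(ξ) = 39/(7*(ξ + 7/6)**3).
Simple pole: residue = g(a) at a = -8/7, which is 412776.


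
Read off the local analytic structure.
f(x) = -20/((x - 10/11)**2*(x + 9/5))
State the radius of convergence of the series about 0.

Denominator factor (x + 9/5): pole of order 1 at -9/5, modulus 9/5.
Denominator factor (x - 10/11)^2: pole of order 2 at 10/11, modulus 10/11.
The radius of convergence is the smallest modulus among the singular points: 10/11.

The radius of convergence is 10/11.


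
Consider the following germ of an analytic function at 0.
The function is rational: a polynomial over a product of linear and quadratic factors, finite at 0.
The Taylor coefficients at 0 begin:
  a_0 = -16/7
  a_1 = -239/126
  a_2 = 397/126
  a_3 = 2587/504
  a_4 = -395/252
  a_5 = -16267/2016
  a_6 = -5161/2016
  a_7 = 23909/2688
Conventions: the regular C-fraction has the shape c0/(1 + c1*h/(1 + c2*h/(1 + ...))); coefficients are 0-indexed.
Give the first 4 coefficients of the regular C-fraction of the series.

Taylor coefficients (read off): a_0 = -16/7, a_1 = -239/126, a_2 = 397/126, a_3 = 2587/504.
c0 = a_0 = -16/7. Peel one level at a time: if S = 1 + c*h/S' with S'(0) = 1, then c is the h-coefficient of S and S' = c*h/(S - 1).
S_1 = c0/f = 1 + (-239/288)*h + (171457/82944)*h^2 + ...; c1 = -239/288.
S_2 = c1*h/(S_1 - 1) = 1 + (171457/68832)*h + (1248729/228484)*h^2 + ...; c2 = 171457/68832.
S_3 = c2*h/(S_2 - 1) = 1 + (-89908488/40978223)*h + ...; c3 = -89908488/40978223.

The regular C-fraction coefficients are [-16/7, -239/288, 171457/68832, -89908488/40978223].


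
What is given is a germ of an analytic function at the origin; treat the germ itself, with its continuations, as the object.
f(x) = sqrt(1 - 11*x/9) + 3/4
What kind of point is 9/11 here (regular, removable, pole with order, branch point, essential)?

The term (1)*sqrt(1 - x/(9/11)) has argument 1 - 9/11/(9/11) = 0 at 9/11: a square-root (algebraic, two-sheeted) branch point; the remaining terms are analytic or single-valued there.

The point is an algebraic (square-root) branch point.


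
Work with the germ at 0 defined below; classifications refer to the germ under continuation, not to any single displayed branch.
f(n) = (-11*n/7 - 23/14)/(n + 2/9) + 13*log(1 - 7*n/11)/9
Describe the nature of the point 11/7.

The point is a logarithmic branch point.

The term (13/9)*log(1 - n/(11/7)) has argument 1 - 11/7/(11/7) = 0 at 11/7: a logarithmic (infinitely-sheeted) branch point; the remaining terms are analytic or single-valued there.


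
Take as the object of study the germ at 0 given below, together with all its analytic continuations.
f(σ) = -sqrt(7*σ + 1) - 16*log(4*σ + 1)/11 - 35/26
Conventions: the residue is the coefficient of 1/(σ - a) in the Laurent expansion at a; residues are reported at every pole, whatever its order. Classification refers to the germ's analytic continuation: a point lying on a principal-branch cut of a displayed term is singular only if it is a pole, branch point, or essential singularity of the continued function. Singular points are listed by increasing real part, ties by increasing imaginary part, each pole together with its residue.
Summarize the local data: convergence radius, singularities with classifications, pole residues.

Radius of convergence at 0: 1/7.
At -1/4: a logarithmic branch point.
At -1/7: an algebraic (square-root) branch point.

Branch term (-1)*sqrt(1 - σ/(-1/7)): its argument vanishes at σ = -1/7, a square-root branch point, modulus 1/7.
Branch term (-16/11)*log(1 - σ/(-1/4)): its argument vanishes at σ = -1/4, a logarithmic branch point, modulus 1/4.
The radius of convergence is the smallest modulus among the singular points: 1/7.
List the singular points by increasing real part (a conjugate pair: the negative imaginary part first).


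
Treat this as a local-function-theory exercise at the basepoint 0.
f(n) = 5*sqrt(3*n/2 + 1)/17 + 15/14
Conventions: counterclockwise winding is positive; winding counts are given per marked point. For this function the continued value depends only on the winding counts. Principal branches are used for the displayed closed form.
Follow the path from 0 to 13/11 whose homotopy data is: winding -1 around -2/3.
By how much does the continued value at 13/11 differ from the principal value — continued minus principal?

Continued minus principal equals -(5/187)*sqrt(1342).

The rational part is single-valued and drops out of the difference; each branch term changes only by its own monodromy.
(5/17)*sqrt(1 - n/(-2/3)): winding -1 is odd, the square root flips sign, contributing -2*(5/17)*sqrt(1 - (13/11)/(-2/3)) = -2*(5/17)*sqrt(61/22) = -(5/187)*sqrt(1342).
Summing the contributions at n = 13/11 gives -(5/187)*sqrt(1342).


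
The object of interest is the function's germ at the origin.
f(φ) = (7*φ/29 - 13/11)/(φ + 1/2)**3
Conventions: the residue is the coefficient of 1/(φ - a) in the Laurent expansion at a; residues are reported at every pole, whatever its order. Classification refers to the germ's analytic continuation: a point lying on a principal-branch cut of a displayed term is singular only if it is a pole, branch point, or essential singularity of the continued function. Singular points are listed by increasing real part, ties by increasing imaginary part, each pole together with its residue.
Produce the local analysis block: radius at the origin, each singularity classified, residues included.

Denominator factor (φ + 1/2)^3: pole of order 3 at -1/2, modulus 1/2.
The radius of convergence is the smallest modulus among the singular points: 1/2.
At the order-3 pole -1/2 set g(φ) = (φ - (-1/2))^3*f(φ) = 7*φ/29 - 13/11.
Order-3 pole: residue = g''(a)/2; g''(-1/2) = 0, so the residue is 0.

Radius of convergence at 0: 1/2.
At -1/2: a pole of order 3; residue 0.


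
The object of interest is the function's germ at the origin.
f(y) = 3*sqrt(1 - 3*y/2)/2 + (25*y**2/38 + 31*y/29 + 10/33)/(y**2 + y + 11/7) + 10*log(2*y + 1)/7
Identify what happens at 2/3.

The point is an algebraic (square-root) branch point.

The term (3/2)*sqrt(1 - y/(2/3)) has argument 1 - 2/3/(2/3) = 0 at 2/3: a square-root (algebraic, two-sheeted) branch point; the remaining terms are analytic or single-valued there.


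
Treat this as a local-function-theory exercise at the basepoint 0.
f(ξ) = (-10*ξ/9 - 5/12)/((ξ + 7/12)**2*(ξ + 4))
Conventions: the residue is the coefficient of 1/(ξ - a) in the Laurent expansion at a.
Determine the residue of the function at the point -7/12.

The residue is -580/1681.

At the order-2 pole -7/12 set g(ξ) = (ξ - (-7/12))^2*f(ξ) = (-10*ξ/9 - 5/12)/(ξ + 4).
Order-2 pole: residue = g'(a); g'(-7/12) = -580/1681, so the residue is -580/1681.


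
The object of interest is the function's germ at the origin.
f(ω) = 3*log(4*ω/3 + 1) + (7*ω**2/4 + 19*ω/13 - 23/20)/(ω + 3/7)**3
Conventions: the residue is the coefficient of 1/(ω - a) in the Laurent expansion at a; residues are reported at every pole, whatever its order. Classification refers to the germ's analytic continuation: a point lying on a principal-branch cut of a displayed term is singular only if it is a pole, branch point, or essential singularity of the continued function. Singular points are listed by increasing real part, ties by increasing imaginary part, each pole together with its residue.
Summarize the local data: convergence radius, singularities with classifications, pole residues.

Radius of convergence at 0: 3/7.
At -3/4: a logarithmic branch point.
At -3/7: a pole of order 3; residue 7/4.

Denominator factor (ω + 3/7)^3: pole of order 3 at -3/7, modulus 3/7.
Branch term (3)*log(1 - ω/(-3/4)): its argument vanishes at ω = -3/4, a logarithmic branch point, modulus 3/4.
The radius of convergence is the smallest modulus among the singular points: 3/7.
The branch term is analytic at -3/7 and contributes nothing to the residue; only the rational part matters.
At the order-3 pole -3/7 set g(ω) = (ω - (-3/7))^3*(rational part) = 7*ω**2/4 + 19*ω/13 - 23/20.
Order-3 pole: residue = g''(a)/2; g''(-3/7) = 7/2, so the residue is 7/4.
List the singular points by increasing real part (a conjugate pair: the negative imaginary part first).


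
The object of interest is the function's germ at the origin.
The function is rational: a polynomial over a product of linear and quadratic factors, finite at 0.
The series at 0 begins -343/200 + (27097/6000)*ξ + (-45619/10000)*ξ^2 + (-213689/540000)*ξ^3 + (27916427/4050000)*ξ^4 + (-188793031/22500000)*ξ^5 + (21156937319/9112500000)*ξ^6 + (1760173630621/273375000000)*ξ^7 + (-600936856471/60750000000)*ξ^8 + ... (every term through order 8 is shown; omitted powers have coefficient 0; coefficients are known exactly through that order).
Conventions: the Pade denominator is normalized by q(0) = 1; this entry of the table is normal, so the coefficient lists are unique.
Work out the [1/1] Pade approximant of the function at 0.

Taylor coefficients needed (read off): a_0 = -343/200, a_1 = 27097/6000, a_2 = -45619/10000.
Write the denominator as Q(ξ) = 1 + q1*ξ. Requiring Q*f - P = O(ξ^3) with deg P <= 1 kills the coefficients of ξ^2..ξ^2 in Q*f:
  ξ^2: a_2 + q1*a_1 = 0, i.e. -45619/10000 + (27097/6000)*q1 = 0.
Solving this linear system: q1 = 399/395.
The numerator is Q*f truncated at degree 1: P0 = a_0 = -343/200; P1 = a_1 + q1*a_0 = 1319521/474000.

The Pade approximant has numerator coefficients [-343/200, 1319521/474000]; denominator coefficients [1, 399/395].


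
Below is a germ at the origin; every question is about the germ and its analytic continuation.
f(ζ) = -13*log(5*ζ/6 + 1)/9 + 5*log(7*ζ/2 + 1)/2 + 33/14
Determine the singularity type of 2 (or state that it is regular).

The point is a regular point.

There is no denominator, hence no pole anywhere.
Branch term log(1 - ζ/(-2/7)): argument at 2 is 8, nonzero, so 2 is not its branch point (a point on a principal cut is still regular for the continued germ).
Branch term log(1 - ζ/(-6/5)): argument at 2 is 8/3, nonzero, so 2 is not its branch point (a point on a principal cut is still regular for the continued germ).
So the germ continues analytically to 2.


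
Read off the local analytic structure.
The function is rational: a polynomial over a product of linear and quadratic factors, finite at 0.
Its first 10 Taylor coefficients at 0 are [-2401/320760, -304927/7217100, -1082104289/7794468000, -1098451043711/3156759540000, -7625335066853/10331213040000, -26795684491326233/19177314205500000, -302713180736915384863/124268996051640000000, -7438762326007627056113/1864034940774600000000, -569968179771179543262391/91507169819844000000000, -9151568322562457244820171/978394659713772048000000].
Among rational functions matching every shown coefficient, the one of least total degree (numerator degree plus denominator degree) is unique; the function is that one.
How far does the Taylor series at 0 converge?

No rational of total degree below 8 reproduces all 10 coefficients; solving the [0/8] Pade equations on them gives f(ρ) = -35/(22*(ρ - 10)**2*(ρ**2 - 7*ρ/3 + 9/7)**3), whose expansion matches every shown term.
Denominator factor (ρ - 10)^2: pole of order 2 at 10, modulus 10.
Denominator factor (ρ**2 - 7*ρ/3 + 9/7)^3: discriminant 19/63, real irrational roots 7/6 + (1/42)*sqrt(133) and 7/6 - (1/42)*sqrt(133); poles of order 3, moduli 7/6 + (1/42)*sqrt(133) and 7/6 - (1/42)*sqrt(133).
The radius of convergence is the smallest modulus among the singular points: 7/6 - (1/42)*sqrt(133).

The radius of convergence is 7/6 - (1/42)*sqrt(133).


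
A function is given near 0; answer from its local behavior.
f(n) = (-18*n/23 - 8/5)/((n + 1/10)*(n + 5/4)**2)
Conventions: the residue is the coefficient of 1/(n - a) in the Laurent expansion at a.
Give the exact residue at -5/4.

The residue is 14000/12167.

At the order-2 pole -5/4 set g(n) = (n - (-5/4))^2*f(n) = (-18*n/23 - 8/5)/(n + 1/10).
Order-2 pole: residue = g'(a); g'(-5/4) = 14000/12167, so the residue is 14000/12167.


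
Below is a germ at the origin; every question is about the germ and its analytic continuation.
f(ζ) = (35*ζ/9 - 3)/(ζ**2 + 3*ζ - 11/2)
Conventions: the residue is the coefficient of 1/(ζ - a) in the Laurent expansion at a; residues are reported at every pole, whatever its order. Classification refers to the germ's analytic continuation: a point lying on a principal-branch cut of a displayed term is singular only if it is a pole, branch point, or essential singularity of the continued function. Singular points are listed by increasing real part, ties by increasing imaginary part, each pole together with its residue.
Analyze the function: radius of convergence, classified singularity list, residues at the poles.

Denominator factor (ζ**2 + 3*ζ - 11/2): discriminant 31, real irrational roots -3/2 + (1/2)*sqrt(31) and -3/2 - (1/2)*sqrt(31); poles of order 1, moduli -3/2 + (1/2)*sqrt(31) and 3/2 + (1/2)*sqrt(31).
The radius of convergence is the smallest modulus among the singular points: -3/2 + (1/2)*sqrt(31).
The factor ζ**2 + 3*ζ - 11/2 splits as (ζ - a)(ζ - a') with a = -3/2 - (1/2)*sqrt(31), a' = -3/2 + (1/2)*sqrt(31). At the order-1 pole a set g(ζ) = (ζ - a)*f(ζ) = [35*ζ/9 - 3] / (ζ - a').
Simple pole: residue = g(a) at a = -3/2 - (1/2)*sqrt(31), which is 35/18 + (53/186)*sqrt(31).
The factor ζ**2 + 3*ζ - 11/2 splits as (ζ - a)(ζ - a') with a = -3/2 + (1/2)*sqrt(31), a' = -3/2 - (1/2)*sqrt(31). At the order-1 pole a set g(ζ) = (ζ - a)*f(ζ) = [35*ζ/9 - 3] / (ζ - a').
Simple pole: residue = g(a) at a = -3/2 + (1/2)*sqrt(31), which is 35/18 - (53/186)*sqrt(31).
List the singular points by increasing real part (a conjugate pair: the negative imaginary part first).

Radius of convergence at 0: -3/2 + (1/2)*sqrt(31).
At -3/2 - (1/2)*sqrt(31): a pole of order 1; residue 35/18 + (53/186)*sqrt(31).
At -3/2 + (1/2)*sqrt(31): a pole of order 1; residue 35/18 - (53/186)*sqrt(31).


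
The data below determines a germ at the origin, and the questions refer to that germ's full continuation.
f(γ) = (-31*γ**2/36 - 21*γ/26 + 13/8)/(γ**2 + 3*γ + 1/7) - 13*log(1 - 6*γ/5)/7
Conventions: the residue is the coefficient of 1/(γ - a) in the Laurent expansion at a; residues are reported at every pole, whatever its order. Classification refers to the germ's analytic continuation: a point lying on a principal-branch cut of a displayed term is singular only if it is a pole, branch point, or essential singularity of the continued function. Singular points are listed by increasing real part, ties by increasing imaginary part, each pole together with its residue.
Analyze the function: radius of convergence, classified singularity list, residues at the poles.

Denominator factor (γ**2 + 3*γ + 1/7): discriminant 59/7, real irrational roots -3/2 + (1/14)*sqrt(413) and -3/2 - (1/14)*sqrt(413); poles of order 1, moduli 3/2 - (1/14)*sqrt(413) and 3/2 + (1/14)*sqrt(413).
Branch term (-13/7)*log(1 - γ/(5/6)): its argument vanishes at γ = 5/6, a logarithmic branch point, modulus 5/6.
The radius of convergence is the smallest modulus among the singular points: 3/2 - (1/14)*sqrt(413).
The branch term is analytic at -3/2 - (1/14)*sqrt(413) and contributes nothing to the residue; only the rational part matters.
The factor γ**2 + 3*γ + 1/7 splits as (γ - a)(γ - a') with a = -3/2 - (1/14)*sqrt(413), a' = -3/2 + (1/14)*sqrt(413). At the order-1 pole a set g(γ) = (γ - a)*(rational part) = [-31*γ**2/36 - 21*γ/26 + 13/8] / (γ - a').
Simple pole: residue = g(a) at a = -3/2 - (1/14)*sqrt(413), which is 277/312 + (2999/193284)*sqrt(413).
The branch term is analytic at -3/2 + (1/14)*sqrt(413) and contributes nothing to the residue; only the rational part matters.
The factor γ**2 + 3*γ + 1/7 splits as (γ - a)(γ - a') with a = -3/2 + (1/14)*sqrt(413), a' = -3/2 - (1/14)*sqrt(413). At the order-1 pole a set g(γ) = (γ - a)*(rational part) = [-31*γ**2/36 - 21*γ/26 + 13/8] / (γ - a').
Simple pole: residue = g(a) at a = -3/2 + (1/14)*sqrt(413), which is 277/312 - (2999/193284)*sqrt(413).
List the singular points by increasing real part (a conjugate pair: the negative imaginary part first).

Radius of convergence at 0: 3/2 - (1/14)*sqrt(413).
At -3/2 - (1/14)*sqrt(413): a pole of order 1; residue 277/312 + (2999/193284)*sqrt(413).
At -3/2 + (1/14)*sqrt(413): a pole of order 1; residue 277/312 - (2999/193284)*sqrt(413).
At 5/6: a logarithmic branch point.


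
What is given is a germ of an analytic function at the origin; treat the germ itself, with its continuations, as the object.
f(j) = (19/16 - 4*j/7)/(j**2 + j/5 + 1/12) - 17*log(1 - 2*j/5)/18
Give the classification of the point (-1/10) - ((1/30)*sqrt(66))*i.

The denominator factor j**2 + j/5 + 1/12 vanishes at (-1/10) - ((1/30)*sqrt(66))*i and appears to the power 1; the numerator there equals (697/560) + ((2/105)*sqrt(66))*i, nonzero, and no other factor vanishes.
The branch terms are analytic at this point.
Hence a pole whose order is the multiplicity, 1.

The point is a pole of order 1.


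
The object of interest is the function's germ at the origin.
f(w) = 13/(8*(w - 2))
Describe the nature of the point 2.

The point is a pole of order 1.

The denominator factor w - 2 vanishes at 2 and appears to the power 1; the numerator there equals 13/8, nonzero, and no other factor vanishes.
Hence a pole whose order is the multiplicity, 1.


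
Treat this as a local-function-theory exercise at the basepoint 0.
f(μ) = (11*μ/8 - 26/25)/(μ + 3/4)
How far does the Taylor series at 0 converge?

Denominator factor (μ + 3/4): pole of order 1 at -3/4, modulus 3/4.
The radius of convergence is the smallest modulus among the singular points: 3/4.

The radius of convergence is 3/4.


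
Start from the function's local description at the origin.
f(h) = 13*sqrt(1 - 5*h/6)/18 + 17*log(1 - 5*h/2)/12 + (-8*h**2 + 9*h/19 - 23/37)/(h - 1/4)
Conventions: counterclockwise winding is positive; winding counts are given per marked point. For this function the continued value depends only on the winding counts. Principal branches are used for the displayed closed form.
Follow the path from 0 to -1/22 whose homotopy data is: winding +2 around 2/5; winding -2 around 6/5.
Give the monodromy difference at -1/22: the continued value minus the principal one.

Continued minus principal equals (17/3)*pi*i.

The rational part is single-valued and drops out of the difference; each branch term changes only by its own monodromy.
(17/12)*log(1 - h/(2/5)): each positive loop around 2/5 adds 2*pi*i to the log, so winding +2 contributes (17/12)*(2)*2*pi*i = (17/3)*pi*i.
(13/18)*sqrt(1 - h/(6/5)): winding -2 is even, the square root returns to the same sheet, contribution 0.
Summing the contributions at h = -1/22 gives (17/3)*pi*i.


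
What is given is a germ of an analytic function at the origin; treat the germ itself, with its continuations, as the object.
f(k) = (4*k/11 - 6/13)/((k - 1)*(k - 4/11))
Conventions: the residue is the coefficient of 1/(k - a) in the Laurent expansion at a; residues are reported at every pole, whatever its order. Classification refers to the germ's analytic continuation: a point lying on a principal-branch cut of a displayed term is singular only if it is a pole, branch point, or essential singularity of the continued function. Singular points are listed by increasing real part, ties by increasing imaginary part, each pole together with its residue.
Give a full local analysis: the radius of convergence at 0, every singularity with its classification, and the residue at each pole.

Denominator factor (k - 1): pole of order 1 at 1, modulus 1.
Denominator factor (k - 4/11): pole of order 1 at 4/11, modulus 4/11.
The radius of convergence is the smallest modulus among the singular points: 4/11.
At the order-1 pole 4/11 set g(k) = (k - (4/11))*f(k) = (4*k/11 - 6/13)/(k - 1).
Simple pole: residue = g(a) at a = 4/11, which is 74/143.
At the order-1 pole 1 set g(k) = (k - (1))*f(k) = (4*k/11 - 6/13)/(k - 4/11).
Simple pole: residue = g(a) at a = 1, which is -2/13.
List the singular points by increasing real part (a conjugate pair: the negative imaginary part first).

Radius of convergence at 0: 4/11.
At 4/11: a pole of order 1; residue 74/143.
At 1: a pole of order 1; residue -2/13.


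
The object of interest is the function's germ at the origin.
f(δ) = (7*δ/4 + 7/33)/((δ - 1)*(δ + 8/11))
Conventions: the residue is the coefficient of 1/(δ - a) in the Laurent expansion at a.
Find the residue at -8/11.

At the order-1 pole -8/11 set g(δ) = (δ - (-8/11))*f(δ) = (7*δ/4 + 7/33)/(δ - 1).
Simple pole: residue = g(a) at a = -8/11, which is 35/57.

The residue is 35/57.


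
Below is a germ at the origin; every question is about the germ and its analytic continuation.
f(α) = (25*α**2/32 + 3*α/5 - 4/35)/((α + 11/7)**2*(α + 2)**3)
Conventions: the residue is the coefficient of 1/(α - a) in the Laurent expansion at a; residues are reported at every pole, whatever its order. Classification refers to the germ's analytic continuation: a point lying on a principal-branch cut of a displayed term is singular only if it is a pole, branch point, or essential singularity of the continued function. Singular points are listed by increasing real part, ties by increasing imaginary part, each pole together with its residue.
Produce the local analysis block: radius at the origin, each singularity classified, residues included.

Denominator factor (α + 2)^3: pole of order 3 at -2, modulus 2.
Denominator factor (α + 11/7)^2: pole of order 2 at -11/7, modulus 11/7.
The radius of convergence is the smallest modulus among the singular points: 11/7.
At the order-3 pole -2 set g(α) = (α - (-2))^3*f(α) = (25*α**2/32 + 3*α/5 - 4/35)/(α + 11/7)**2.
Order-3 pole: residue = g''(a)/2; g''(-2) = 87367/432, so the residue is 87367/864.
At the order-2 pole -11/7 set g(α) = (α - (-11/7))^2*f(α) = (25*α**2/32 + 3*α/5 - 4/35)/(α + 2)**3.
Order-2 pole: residue = g'(a); g'(-11/7) = -87367/864, so the residue is -87367/864.
List the singular points by increasing real part (a conjugate pair: the negative imaginary part first).

Radius of convergence at 0: 11/7.
At -2: a pole of order 3; residue 87367/864.
At -11/7: a pole of order 2; residue -87367/864.


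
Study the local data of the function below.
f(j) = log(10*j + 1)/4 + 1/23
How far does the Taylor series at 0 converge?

Branch term (1/4)*log(1 - j/(-1/10)): its argument vanishes at j = -1/10, a logarithmic branch point, modulus 1/10.
The radius of convergence is the smallest modulus among the singular points: 1/10.

The radius of convergence is 1/10.


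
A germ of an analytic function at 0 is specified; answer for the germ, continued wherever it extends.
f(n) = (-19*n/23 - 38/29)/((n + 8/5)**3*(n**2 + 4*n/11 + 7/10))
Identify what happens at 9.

The point is a regular point.

Denominator factors: n**2 + 4*n/11 + 7/10 = 9347/110 at n = 9; n + 8/5 = 53/5 at n = 9 — none vanishes.
So the germ continues analytically to 9.


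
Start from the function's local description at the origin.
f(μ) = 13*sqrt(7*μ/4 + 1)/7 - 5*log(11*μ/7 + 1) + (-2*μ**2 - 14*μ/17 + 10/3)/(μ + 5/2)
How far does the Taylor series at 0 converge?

Denominator factor (μ + 5/2): pole of order 1 at -5/2, modulus 5/2.
Branch term (13/7)*sqrt(1 - μ/(-4/7)): its argument vanishes at μ = -4/7, a square-root branch point, modulus 4/7.
Branch term (-5)*log(1 - μ/(-7/11)): its argument vanishes at μ = -7/11, a logarithmic branch point, modulus 7/11.
The radius of convergence is the smallest modulus among the singular points: 4/7.

The radius of convergence is 4/7.


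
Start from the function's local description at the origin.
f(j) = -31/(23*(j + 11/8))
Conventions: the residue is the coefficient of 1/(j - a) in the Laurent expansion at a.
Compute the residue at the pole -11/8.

The residue is -31/23.

At the order-1 pole -11/8 set g(j) = (j - (-11/8))*f(j) = -31/23.
Simple pole: residue = g(a) at a = -11/8, which is -31/23.


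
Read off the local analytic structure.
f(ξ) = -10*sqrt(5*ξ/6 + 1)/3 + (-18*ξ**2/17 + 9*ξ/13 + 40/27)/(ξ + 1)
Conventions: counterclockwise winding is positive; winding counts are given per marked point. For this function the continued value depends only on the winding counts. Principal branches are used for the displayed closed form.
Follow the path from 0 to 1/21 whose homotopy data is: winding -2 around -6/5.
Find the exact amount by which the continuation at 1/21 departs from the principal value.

Continued minus principal equals 0.

The rational part is single-valued and drops out of the difference; each branch term changes only by its own monodromy.
(-10/3)*sqrt(1 - ξ/(-6/5)): winding -2 is even, the square root returns to the same sheet, contribution 0.
Summing the contributions at ξ = 1/21 gives 0.


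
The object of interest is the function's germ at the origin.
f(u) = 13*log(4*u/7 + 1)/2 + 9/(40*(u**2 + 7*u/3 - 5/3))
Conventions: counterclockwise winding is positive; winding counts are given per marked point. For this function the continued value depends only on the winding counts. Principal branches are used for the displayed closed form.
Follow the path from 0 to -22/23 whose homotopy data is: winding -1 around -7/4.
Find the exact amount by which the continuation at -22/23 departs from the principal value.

The rational part is single-valued and drops out of the difference; each branch term changes only by its own monodromy.
(13/2)*log(1 - u/(-7/4)): each positive loop around -7/4 adds 2*pi*i to the log, so winding -1 contributes (13/2)*(-1)*2*pi*i = -(13)*pi*i.
Summing the contributions at u = -22/23 gives -(13)*pi*i.

Continued minus principal equals -(13)*pi*i.


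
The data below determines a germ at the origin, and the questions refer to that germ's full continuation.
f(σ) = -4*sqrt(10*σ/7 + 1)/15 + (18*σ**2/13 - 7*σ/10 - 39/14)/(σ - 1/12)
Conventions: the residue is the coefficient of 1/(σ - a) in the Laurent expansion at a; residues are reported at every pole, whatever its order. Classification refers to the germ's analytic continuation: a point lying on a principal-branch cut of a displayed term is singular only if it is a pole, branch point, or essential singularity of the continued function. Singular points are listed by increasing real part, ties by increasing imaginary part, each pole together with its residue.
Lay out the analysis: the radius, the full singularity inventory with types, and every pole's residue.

Denominator factor (σ - 1/12): pole of order 1 at 1/12, modulus 1/12.
Branch term (-4/15)*sqrt(1 - σ/(-7/10)): its argument vanishes at σ = -7/10, a square-root branch point, modulus 7/10.
The radius of convergence is the smallest modulus among the singular points: 1/12.
The branch term is analytic at 1/12 and contributes nothing to the residue; only the rational part matters.
At the order-1 pole 1/12 set g(σ) = (σ - (1/12))*(rational part) = 18*σ**2/13 - 7*σ/10 - 39/14.
Simple pole: residue = g(a) at a = 1/12, which is -3869/1365.
List the singular points by increasing real part (a conjugate pair: the negative imaginary part first).

Radius of convergence at 0: 1/12.
At -7/10: an algebraic (square-root) branch point.
At 1/12: a pole of order 1; residue -3869/1365.


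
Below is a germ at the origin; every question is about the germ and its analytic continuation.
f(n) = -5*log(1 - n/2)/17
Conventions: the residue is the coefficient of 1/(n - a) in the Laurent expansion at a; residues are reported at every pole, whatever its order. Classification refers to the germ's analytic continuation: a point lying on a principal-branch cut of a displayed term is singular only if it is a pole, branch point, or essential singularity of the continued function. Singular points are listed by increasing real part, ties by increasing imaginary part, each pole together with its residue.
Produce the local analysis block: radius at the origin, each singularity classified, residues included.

Branch term (-5/17)*log(1 - n/(2)): its argument vanishes at n = 2, a logarithmic branch point, modulus 2.
The radius of convergence is the smallest modulus among the singular points: 2.

Radius of convergence at 0: 2.
At 2: a logarithmic branch point.


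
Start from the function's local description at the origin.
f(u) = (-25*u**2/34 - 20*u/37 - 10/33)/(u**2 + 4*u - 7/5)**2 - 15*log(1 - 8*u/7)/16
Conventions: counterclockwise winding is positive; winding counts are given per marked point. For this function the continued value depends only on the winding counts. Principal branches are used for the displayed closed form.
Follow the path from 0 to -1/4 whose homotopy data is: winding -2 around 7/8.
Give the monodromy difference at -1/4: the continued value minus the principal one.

The rational part is single-valued and drops out of the difference; each branch term changes only by its own monodromy.
(-15/16)*log(1 - u/(7/8)): each positive loop around 7/8 adds 2*pi*i to the log, so winding -2 contributes (-15/16)*(-2)*2*pi*i = (15/4)*pi*i.
Summing the contributions at u = -1/4 gives (15/4)*pi*i.

Continued minus principal equals (15/4)*pi*i.


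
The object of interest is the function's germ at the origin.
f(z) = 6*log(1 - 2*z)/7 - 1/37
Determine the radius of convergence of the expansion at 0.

Branch term (6/7)*log(1 - z/(1/2)): its argument vanishes at z = 1/2, a logarithmic branch point, modulus 1/2.
The radius of convergence is the smallest modulus among the singular points: 1/2.

The radius of convergence is 1/2.


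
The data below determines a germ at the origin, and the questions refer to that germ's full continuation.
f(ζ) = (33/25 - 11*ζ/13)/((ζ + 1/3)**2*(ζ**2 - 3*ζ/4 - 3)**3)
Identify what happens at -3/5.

The point is a regular point.

Denominator factors: ζ + 1/3 = -4/15 at ζ = -3/5; ζ**2 - 3*ζ/4 - 3 = -219/100 at ζ = -3/5 — none vanishes.
So the germ continues analytically to -3/5.


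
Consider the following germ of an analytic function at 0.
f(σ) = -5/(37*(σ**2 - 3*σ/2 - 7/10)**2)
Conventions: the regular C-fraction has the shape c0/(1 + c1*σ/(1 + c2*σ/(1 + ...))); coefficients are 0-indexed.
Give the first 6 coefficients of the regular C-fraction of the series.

The regular C-fraction coefficients are [-500/1813, 30/7, -17/42, 2809/714, -136920/47753, -134640/457867].

Taylor coefficients (expand at 0): a_0 = -500/1813, a_1 = 15000/12691, a_2 = -407500/88837, a_3 = 9900000/621859, a_4 = -228412500/4353013, a_5 = 5081625000/30471091.
c0 = a_0 = -500/1813. Peel one level at a time: if S = 1 + c*σ/S' with S'(0) = 1, then c is the σ-coefficient of S and S' = c*σ/(S - 1).
S_1 = c0/f = 1 + (30/7)*σ + (85/49)*σ^2 + ...; c1 = 30/7.
S_2 = c1*σ/(S_1 - 1) = 1 + (-17/42)*σ + (2809/1764)*σ^2 + ...; c2 = -17/42.
S_3 = c2*σ/(S_2 - 1) = 1 + (2809/714)*σ + (3260/289)*σ^2 + ...; c3 = 2809/714.
S_4 = c3*σ/(S_3 - 1) = 1 + (-136920/47753)*σ + (-6652800/7890481)*σ^2 + ...; c4 = -136920/47753.
S_5 = c4*σ/(S_4 - 1) = 1 + (-134640/457867)*σ + ...; c5 = -134640/457867.


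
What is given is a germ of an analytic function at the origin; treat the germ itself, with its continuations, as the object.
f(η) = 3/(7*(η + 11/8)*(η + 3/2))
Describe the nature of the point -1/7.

The point is a regular point.

Denominator factors: η + 11/8 = 69/56 at η = -1/7; η + 3/2 = 19/14 at η = -1/7 — none vanishes.
So the germ continues analytically to -1/7.


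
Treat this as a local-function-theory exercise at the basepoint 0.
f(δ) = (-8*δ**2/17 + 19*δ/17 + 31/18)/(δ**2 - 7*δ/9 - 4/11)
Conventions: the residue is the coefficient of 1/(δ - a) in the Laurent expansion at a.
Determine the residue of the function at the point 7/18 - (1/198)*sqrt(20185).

The residue is 115/306 - (27922/3088305)*sqrt(20185).


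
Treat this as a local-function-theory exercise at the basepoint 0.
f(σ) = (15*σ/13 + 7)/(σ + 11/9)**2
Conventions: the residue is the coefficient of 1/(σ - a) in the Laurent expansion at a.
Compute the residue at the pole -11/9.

The residue is 15/13.

At the order-2 pole -11/9 set g(σ) = (σ - (-11/9))^2*f(σ) = 15*σ/13 + 7.
Order-2 pole: residue = g'(a); g'(-11/9) = 15/13, so the residue is 15/13.


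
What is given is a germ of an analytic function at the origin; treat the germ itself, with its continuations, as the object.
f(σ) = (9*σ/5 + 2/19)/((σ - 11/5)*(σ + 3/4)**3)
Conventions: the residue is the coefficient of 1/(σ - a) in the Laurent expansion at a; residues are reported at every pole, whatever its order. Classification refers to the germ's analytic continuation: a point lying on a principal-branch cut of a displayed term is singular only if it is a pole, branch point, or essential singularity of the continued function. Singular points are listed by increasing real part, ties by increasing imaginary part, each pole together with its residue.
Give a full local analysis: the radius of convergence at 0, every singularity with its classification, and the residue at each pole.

Radius of convergence at 0: 3/4.
At -3/4: a pole of order 3; residue -617920/3902201.
At 11/5: a pole of order 1; residue 617920/3902201.

Denominator factor (σ - 11/5): pole of order 1 at 11/5, modulus 11/5.
Denominator factor (σ + 3/4)^3: pole of order 3 at -3/4, modulus 3/4.
The radius of convergence is the smallest modulus among the singular points: 3/4.
At the order-3 pole -3/4 set g(σ) = (σ - (-3/4))^3*f(σ) = (9*σ/5 + 2/19)/(σ - 11/5).
Order-3 pole: residue = g''(a)/2; g''(-3/4) = -1235840/3902201, so the residue is -617920/3902201.
At the order-1 pole 11/5 set g(σ) = (σ - (11/5))*f(σ) = (9*σ/5 + 2/19)/(σ + 3/4)**3.
Simple pole: residue = g(a) at a = 11/5, which is 617920/3902201.
List the singular points by increasing real part (a conjugate pair: the negative imaginary part first).


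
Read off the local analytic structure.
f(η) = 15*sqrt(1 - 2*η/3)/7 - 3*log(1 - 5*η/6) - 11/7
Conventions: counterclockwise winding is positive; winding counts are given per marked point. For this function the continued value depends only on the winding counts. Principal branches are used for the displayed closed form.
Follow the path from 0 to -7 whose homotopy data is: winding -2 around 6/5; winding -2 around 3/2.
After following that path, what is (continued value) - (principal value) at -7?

The rational part is single-valued and drops out of the difference; each branch term changes only by its own monodromy.
(15/7)*sqrt(1 - η/(3/2)): winding -2 is even, the square root returns to the same sheet, contribution 0.
(-3)*log(1 - η/(6/5)): each positive loop around 6/5 adds 2*pi*i to the log, so winding -2 contributes (-3)*(-2)*2*pi*i = (12)*pi*i.
Summing the contributions at η = -7 gives (12)*pi*i.

Continued minus principal equals (12)*pi*i.


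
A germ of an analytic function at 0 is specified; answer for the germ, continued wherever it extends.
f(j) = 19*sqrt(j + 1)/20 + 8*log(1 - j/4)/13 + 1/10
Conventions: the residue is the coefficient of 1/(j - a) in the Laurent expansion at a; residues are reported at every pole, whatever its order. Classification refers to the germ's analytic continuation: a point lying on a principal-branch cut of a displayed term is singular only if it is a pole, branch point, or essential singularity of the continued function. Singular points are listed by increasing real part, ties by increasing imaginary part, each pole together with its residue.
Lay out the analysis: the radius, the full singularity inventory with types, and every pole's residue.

Branch term (8/13)*log(1 - j/(4)): its argument vanishes at j = 4, a logarithmic branch point, modulus 4.
Branch term (19/20)*sqrt(1 - j/(-1)): its argument vanishes at j = -1, a square-root branch point, modulus 1.
The radius of convergence is the smallest modulus among the singular points: 1.
List the singular points by increasing real part (a conjugate pair: the negative imaginary part first).

Radius of convergence at 0: 1.
At -1: an algebraic (square-root) branch point.
At 4: a logarithmic branch point.


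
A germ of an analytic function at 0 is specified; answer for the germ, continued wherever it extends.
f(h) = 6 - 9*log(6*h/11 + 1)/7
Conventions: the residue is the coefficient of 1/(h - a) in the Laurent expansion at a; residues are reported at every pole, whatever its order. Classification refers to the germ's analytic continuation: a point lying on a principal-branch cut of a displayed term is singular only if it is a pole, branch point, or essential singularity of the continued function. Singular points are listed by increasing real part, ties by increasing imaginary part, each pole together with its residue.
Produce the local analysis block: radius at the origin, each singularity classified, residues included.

Radius of convergence at 0: 11/6.
At -11/6: a logarithmic branch point.

Branch term (-9/7)*log(1 - h/(-11/6)): its argument vanishes at h = -11/6, a logarithmic branch point, modulus 11/6.
The radius of convergence is the smallest modulus among the singular points: 11/6.


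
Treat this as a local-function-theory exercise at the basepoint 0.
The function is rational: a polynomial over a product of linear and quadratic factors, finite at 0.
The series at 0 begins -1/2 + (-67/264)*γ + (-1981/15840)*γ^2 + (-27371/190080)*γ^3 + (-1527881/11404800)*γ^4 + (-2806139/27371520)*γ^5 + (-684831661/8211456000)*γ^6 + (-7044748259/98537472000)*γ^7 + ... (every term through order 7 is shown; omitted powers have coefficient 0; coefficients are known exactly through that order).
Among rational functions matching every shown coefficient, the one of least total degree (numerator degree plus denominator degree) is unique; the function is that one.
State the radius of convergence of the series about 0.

The radius of convergence is 6/5.

No rational of total degree below 4 reproduces all 8 coefficients; solving the [1/3] Pade equations on them gives f(γ) = (3 - 8*γ/11)/((γ - 6/5)*(γ**2 + 5*γ/12 + 5)), whose expansion matches every shown term.
Denominator factor (γ**2 + 5*γ/12 + 5): discriminant -2855/144, complex-conjugate roots (-5/24) + ((1/24)*sqrt(2855))*i and (-5/24) - ((1/24)*sqrt(2855))*i; poles of order 1, moduli sqrt(5) and sqrt(5).
Denominator factor (γ - 6/5): pole of order 1 at 6/5, modulus 6/5.
The radius of convergence is the smallest modulus among the singular points: 6/5.


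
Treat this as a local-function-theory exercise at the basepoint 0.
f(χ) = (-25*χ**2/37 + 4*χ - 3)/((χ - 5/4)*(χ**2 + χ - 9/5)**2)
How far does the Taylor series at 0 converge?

Denominator factor (χ - 5/4): pole of order 1 at 5/4, modulus 5/4.
Denominator factor (χ**2 + χ - 9/5)^2: discriminant 41/5, real irrational roots -1/2 + (1/10)*sqrt(205) and -1/2 - (1/10)*sqrt(205); poles of order 2, moduli -1/2 + (1/10)*sqrt(205) and 1/2 + (1/10)*sqrt(205).
The radius of convergence is the smallest modulus among the singular points: -1/2 + (1/10)*sqrt(205).

The radius of convergence is -1/2 + (1/10)*sqrt(205).


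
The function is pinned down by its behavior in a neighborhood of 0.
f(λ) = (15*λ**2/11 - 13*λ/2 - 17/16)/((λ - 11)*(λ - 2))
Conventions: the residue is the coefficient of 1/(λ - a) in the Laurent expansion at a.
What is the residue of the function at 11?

The residue is 493/48.

At the order-1 pole 11 set g(λ) = (λ - (11))*f(λ) = (15*λ**2/11 - 13*λ/2 - 17/16)/(λ - 2).
Simple pole: residue = g(a) at a = 11, which is 493/48.


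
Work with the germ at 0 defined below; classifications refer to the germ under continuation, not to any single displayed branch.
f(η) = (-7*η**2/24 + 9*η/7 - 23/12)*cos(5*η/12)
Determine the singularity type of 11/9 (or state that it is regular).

The point is a regular point.

There is no denominator, hence no pole anywhere.
The factor cos(5*η/12) is entire.
So the germ continues analytically to 11/9.


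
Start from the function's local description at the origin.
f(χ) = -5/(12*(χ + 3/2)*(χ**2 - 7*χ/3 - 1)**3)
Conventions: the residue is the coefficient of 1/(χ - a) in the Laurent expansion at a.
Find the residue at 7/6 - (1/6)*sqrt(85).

The residue is 40/20577 + (1398128/2527370025)*sqrt(85).
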